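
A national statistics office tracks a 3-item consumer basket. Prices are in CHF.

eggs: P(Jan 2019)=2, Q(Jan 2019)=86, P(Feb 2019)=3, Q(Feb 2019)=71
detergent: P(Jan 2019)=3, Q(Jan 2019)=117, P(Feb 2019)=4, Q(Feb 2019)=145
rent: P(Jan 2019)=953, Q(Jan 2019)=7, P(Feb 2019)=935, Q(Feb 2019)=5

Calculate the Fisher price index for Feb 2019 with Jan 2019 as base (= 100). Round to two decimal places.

101.71

Laspeyres component (base-period weights):
ΣP(Feb 2019)Q(Jan 2019) = 3×86 + 4×117 + 935×7 = 258 + 468 + 6545 = 7271
ΣP(Jan 2019)Q(Jan 2019) = 2×86 + 3×117 + 953×7 = 172 + 351 + 6671 = 7194
L = 7271 / 7194 × 100 = 101.0703
Paasche component (current-period weights):
ΣP(Feb 2019)Q(Feb 2019) = 3×71 + 4×145 + 935×5 = 213 + 580 + 4675 = 5468
ΣP(Jan 2019)Q(Feb 2019) = 2×71 + 3×145 + 953×5 = 142 + 435 + 4765 = 5342
P = 5468 / 5342 × 100 = 102.3587
Fisher = √(L × P) = √(101.0703 × 102.3587) = 101.7125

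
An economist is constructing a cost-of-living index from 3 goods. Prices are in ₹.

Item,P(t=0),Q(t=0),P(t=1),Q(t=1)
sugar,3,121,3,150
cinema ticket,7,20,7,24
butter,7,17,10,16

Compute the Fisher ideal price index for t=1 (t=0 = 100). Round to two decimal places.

Laspeyres component (base-period weights):
ΣP(t=1)Q(t=0) = 3×121 + 7×20 + 10×17 = 363 + 140 + 170 = 673
ΣP(t=0)Q(t=0) = 3×121 + 7×20 + 7×17 = 363 + 140 + 119 = 622
L = 673 / 622 × 100 = 108.1994
Paasche component (current-period weights):
ΣP(t=1)Q(t=1) = 3×150 + 7×24 + 10×16 = 450 + 168 + 160 = 778
ΣP(t=0)Q(t=1) = 3×150 + 7×24 + 7×16 = 450 + 168 + 112 = 730
P = 778 / 730 × 100 = 106.5753
Fisher = √(L × P) = √(108.1994 × 106.5753) = 107.3843

107.38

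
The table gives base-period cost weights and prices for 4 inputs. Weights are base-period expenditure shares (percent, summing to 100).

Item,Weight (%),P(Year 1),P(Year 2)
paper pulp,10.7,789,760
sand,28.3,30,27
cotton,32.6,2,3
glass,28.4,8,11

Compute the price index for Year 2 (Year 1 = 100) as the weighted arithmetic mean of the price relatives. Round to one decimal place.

paper pulp: 10.7 × (760/789) = 10.7 × 0.963245 = 10.3067
sand: 28.3 × (27/30) = 28.3 × 0.900000 = 25.4700
cotton: 32.6 × (3/2) = 32.6 × 1.500000 = 48.9000
glass: 28.4 × (11/8) = 28.4 × 1.375000 = 39.0500
Index = Σ wᵢ·(p₁ᵢ/p₀ᵢ) = 10.3067 + 25.4700 + 48.9000 + 39.0500 = 123.7267

123.7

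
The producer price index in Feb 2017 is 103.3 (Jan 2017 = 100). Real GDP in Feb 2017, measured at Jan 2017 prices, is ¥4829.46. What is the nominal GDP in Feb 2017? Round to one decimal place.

4988.8

Nominal = Real × (Index/100) = 4829.46 × (103.3/100)
        = 4829.46 × 1.033 = 4988.8322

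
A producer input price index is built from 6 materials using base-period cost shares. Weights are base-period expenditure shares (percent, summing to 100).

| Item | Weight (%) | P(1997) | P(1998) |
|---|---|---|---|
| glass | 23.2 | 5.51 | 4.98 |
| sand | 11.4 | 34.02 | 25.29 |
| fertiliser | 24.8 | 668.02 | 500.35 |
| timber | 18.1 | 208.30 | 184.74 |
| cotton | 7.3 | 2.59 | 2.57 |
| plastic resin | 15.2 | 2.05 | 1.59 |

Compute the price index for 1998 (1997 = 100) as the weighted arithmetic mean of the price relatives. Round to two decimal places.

83.10

glass: 23.2 × (4.98/5.51) = 23.2 × 0.903811 = 20.9684
sand: 11.4 × (25.29/34.02) = 11.4 × 0.743386 = 8.4746
fertiliser: 24.8 × (500.35/668.02) = 24.8 × 0.749005 = 18.5753
timber: 18.1 × (184.74/208.30) = 18.1 × 0.886894 = 16.0528
cotton: 7.3 × (2.57/2.59) = 7.3 × 0.992278 = 7.2436
plastic resin: 15.2 × (1.59/2.05) = 15.2 × 0.775610 = 11.7893
Index = Σ wᵢ·(p₁ᵢ/p₀ᵢ) = 20.9684 + 8.4746 + 18.5753 + 16.0528 + 7.2436 + 11.7893 = 83.1040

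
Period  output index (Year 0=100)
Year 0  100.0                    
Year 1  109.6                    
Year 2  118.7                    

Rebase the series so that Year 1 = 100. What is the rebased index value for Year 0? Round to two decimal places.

Rebased(Year 0) = 100.0 / 109.6 × 100 = 91.2409

91.24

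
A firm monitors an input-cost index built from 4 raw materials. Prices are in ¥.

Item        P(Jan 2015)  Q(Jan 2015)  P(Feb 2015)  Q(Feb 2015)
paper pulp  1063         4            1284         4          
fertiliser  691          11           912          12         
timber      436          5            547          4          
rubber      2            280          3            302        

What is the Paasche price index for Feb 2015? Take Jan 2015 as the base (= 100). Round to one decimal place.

Paasche price index uses current-period quantities as weights.
ΣP(Feb 2015)·Q(Feb 2015) = 1284×4 + 912×12 + 547×4 + 3×302 = 5136 + 10944 + 2188 + 906 = 19174
ΣP(Jan 2015)·Q(Feb 2015) = 1063×4 + 691×12 + 436×4 + 2×302 = 4252 + 8292 + 1744 + 604 = 14892
Index = 19174 / 14892 × 100 = 128.7537

128.8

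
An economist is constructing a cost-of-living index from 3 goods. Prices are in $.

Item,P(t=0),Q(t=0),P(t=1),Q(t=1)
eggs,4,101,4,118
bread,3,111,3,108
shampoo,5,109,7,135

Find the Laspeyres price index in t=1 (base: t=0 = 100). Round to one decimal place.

117.0

Laspeyres price index uses base-period quantities as weights.
ΣP(t=1)·Q(t=0) = 4×101 + 3×111 + 7×109 = 404 + 333 + 763 = 1500
ΣP(t=0)·Q(t=0) = 4×101 + 3×111 + 5×109 = 404 + 333 + 545 = 1282
Index = 1500 / 1282 × 100 = 117.0047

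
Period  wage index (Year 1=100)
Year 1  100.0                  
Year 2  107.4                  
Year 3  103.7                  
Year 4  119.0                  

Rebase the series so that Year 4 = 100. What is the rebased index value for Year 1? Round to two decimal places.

Rebased(Year 1) = 100.0 / 119.0 × 100 = 84.0336

84.03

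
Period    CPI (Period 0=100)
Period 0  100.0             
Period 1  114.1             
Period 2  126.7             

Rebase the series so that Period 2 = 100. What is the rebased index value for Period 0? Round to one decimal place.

Rebased(Period 0) = 100.0 / 126.7 × 100 = 78.9266

78.9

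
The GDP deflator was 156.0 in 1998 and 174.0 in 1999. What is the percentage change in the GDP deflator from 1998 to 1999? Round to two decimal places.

11.54%

Change = (174.0 − 156.0) / 156.0 × 100
       = 18.0 / 156.0 × 100 = 11.5385%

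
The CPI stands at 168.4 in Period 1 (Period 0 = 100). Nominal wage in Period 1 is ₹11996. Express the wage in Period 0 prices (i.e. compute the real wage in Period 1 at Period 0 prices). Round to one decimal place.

Real = Nominal ÷ (Index/100) = 11996 ÷ (168.4/100)
     = 11996 ÷ 1.684 = 7123.5154

7123.5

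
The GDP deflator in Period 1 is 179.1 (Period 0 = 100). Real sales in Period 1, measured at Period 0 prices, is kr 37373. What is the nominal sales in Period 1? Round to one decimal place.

66935.0

Nominal = Real × (Index/100) = 37373 × (179.1/100)
        = 37373 × 1.791 = 66935.0430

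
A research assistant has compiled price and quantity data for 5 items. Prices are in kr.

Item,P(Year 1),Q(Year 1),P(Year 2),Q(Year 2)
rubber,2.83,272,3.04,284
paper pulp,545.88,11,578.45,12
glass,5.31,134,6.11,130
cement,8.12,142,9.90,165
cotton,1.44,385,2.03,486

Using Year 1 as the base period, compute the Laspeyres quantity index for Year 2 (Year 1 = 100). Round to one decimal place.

109.7

Laspeyres quantity index uses base-period prices as weights.
ΣP(Year 1)·Q(Year 2) = 2.83×284 + 545.88×12 + 5.31×130 + 8.12×165 + 1.44×486 = 803.72 + 6550.56 + 690.3 + 1339.8 + 699.84 = 10084.22
ΣP(Year 1)·Q(Year 1) = 2.83×272 + 545.88×11 + 5.31×134 + 8.12×142 + 1.44×385 = 769.76 + 6004.68 + 711.54 + 1153.04 + 554.4 = 9193.42
Index = 10084.22 / 9193.42 × 100 = 109.6895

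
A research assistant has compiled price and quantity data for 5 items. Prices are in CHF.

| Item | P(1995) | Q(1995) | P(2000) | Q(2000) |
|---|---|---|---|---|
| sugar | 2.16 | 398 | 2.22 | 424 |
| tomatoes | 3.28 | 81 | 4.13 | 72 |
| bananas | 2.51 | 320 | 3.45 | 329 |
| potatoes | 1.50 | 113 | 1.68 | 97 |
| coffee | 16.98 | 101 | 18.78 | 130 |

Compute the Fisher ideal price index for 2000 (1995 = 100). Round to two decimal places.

Laspeyres component (base-period weights):
ΣP(2000)Q(1995) = 2.22×398 + 4.13×81 + 3.45×320 + 1.68×113 + 18.78×101 = 883.56 + 334.53 + 1104 + 189.84 + 1896.78 = 4408.71
ΣP(1995)Q(1995) = 2.16×398 + 3.28×81 + 2.51×320 + 1.50×113 + 16.98×101 = 859.68 + 265.68 + 803.2 + 169.5 + 1714.98 = 3813.04
L = 4408.71 / 3813.04 × 100 = 115.6219
Paasche component (current-period weights):
ΣP(2000)Q(2000) = 2.22×424 + 4.13×72 + 3.45×329 + 1.68×97 + 18.78×130 = 941.28 + 297.36 + 1135.05 + 162.96 + 2441.4 = 4978.05
ΣP(1995)Q(2000) = 2.16×424 + 3.28×72 + 2.51×329 + 1.50×97 + 16.98×130 = 915.84 + 236.16 + 825.79 + 145.5 + 2207.4 = 4330.69
P = 4978.05 / 4330.69 × 100 = 114.9482
Fisher = √(L × P) = √(115.6219 × 114.9482) = 115.2846

115.28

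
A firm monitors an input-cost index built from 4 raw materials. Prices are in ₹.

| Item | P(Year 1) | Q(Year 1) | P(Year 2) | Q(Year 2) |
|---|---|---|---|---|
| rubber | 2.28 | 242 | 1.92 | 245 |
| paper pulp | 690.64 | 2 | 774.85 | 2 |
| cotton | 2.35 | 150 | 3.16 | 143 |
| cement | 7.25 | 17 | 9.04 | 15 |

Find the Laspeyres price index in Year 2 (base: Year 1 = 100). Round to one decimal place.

109.7

Laspeyres price index uses base-period quantities as weights.
ΣP(Year 2)·Q(Year 1) = 1.92×242 + 774.85×2 + 3.16×150 + 9.04×17 = 464.64 + 1549.7 + 474 + 153.68 = 2642.02
ΣP(Year 1)·Q(Year 1) = 2.28×242 + 690.64×2 + 2.35×150 + 7.25×17 = 551.76 + 1381.28 + 352.5 + 123.25 = 2408.79
Index = 2642.02 / 2408.79 × 100 = 109.6825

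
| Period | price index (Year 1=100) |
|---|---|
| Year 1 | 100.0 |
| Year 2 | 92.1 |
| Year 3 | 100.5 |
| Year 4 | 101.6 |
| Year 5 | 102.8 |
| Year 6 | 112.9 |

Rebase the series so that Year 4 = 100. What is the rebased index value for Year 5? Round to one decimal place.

101.2

Rebased(Year 5) = 102.8 / 101.6 × 100 = 101.1811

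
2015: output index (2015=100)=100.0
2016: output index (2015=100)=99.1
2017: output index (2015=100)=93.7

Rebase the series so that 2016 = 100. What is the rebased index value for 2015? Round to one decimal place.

Rebased(2015) = 100.0 / 99.1 × 100 = 100.9082

100.9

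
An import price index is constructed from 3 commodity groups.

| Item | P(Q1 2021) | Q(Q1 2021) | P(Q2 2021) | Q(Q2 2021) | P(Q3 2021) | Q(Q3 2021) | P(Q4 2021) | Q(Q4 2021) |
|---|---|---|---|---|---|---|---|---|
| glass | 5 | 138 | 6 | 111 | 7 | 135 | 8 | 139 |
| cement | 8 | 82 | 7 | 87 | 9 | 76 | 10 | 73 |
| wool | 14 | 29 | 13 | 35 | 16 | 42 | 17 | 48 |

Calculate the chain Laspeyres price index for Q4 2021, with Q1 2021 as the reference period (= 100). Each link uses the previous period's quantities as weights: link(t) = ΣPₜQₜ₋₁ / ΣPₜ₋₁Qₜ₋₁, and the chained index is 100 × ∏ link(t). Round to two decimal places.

Link Q1 2021→Q2 2021:
ΣP(Q2 2021)Q(Q1 2021) = 6×138 + 7×82 + 13×29 = 828 + 574 + 377 = 1779
ΣP(Q1 2021)Q(Q1 2021) = 5×138 + 8×82 + 14×29 = 690 + 656 + 406 = 1752
link = 1779/1752 = 1.015411
Link Q2 2021→Q3 2021:
ΣP(Q3 2021)Q(Q2 2021) = 7×111 + 9×87 + 16×35 = 777 + 783 + 560 = 2120
ΣP(Q2 2021)Q(Q2 2021) = 6×111 + 7×87 + 13×35 = 666 + 609 + 455 = 1730
link = 2120/1730 = 1.225434
Link Q3 2021→Q4 2021:
ΣP(Q4 2021)Q(Q3 2021) = 8×135 + 10×76 + 17×42 = 1080 + 760 + 714 = 2554
ΣP(Q3 2021)Q(Q3 2021) = 7×135 + 9×76 + 16×42 = 945 + 684 + 672 = 2301
link = 2554/2301 = 1.109952
Chained index = 100 × 1.015411 × 1.225434 × 1.109952 = 138.1134

138.11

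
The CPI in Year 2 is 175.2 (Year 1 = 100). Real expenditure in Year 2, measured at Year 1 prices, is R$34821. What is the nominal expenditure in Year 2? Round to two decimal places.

Nominal = Real × (Index/100) = 34821 × (175.2/100)
        = 34821 × 1.752 = 61006.3920

61006.39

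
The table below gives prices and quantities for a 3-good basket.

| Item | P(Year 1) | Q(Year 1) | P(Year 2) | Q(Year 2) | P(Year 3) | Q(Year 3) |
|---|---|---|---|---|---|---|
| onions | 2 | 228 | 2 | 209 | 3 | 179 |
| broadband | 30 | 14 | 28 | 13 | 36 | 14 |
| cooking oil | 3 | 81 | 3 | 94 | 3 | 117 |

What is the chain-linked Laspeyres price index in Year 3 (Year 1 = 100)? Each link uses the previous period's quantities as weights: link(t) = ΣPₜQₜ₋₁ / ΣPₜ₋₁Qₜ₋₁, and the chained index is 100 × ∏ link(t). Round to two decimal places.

Link Year 1→Year 2:
ΣP(Year 2)Q(Year 1) = 2×228 + 28×14 + 3×81 = 456 + 392 + 243 = 1091
ΣP(Year 1)Q(Year 1) = 2×228 + 30×14 + 3×81 = 456 + 420 + 243 = 1119
link = 1091/1119 = 0.974978
Link Year 2→Year 3:
ΣP(Year 3)Q(Year 2) = 3×209 + 36×13 + 3×94 = 627 + 468 + 282 = 1377
ΣP(Year 2)Q(Year 2) = 2×209 + 28×13 + 3×94 = 418 + 364 + 282 = 1064
link = 1377/1064 = 1.294173
Chained index = 100 × 0.974978 × 1.294173 = 126.1790

126.18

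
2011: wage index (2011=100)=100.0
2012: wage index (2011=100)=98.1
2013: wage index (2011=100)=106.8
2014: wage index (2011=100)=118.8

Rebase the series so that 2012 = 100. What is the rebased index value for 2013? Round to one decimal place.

Rebased(2013) = 106.8 / 98.1 × 100 = 108.8685

108.9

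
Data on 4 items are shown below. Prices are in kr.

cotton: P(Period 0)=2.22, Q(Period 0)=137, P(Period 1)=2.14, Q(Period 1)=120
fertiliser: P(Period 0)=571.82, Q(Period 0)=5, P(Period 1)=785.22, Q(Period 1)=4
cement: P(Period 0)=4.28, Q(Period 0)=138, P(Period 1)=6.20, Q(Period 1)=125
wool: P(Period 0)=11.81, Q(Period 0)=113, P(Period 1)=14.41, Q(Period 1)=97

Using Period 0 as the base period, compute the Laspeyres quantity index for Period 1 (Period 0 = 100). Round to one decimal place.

Laspeyres quantity index uses base-period prices as weights.
ΣP(Period 0)·Q(Period 1) = 2.22×120 + 571.82×4 + 4.28×125 + 11.81×97 = 266.4 + 2287.28 + 535 + 1145.57 = 4234.25
ΣP(Period 0)·Q(Period 0) = 2.22×137 + 571.82×5 + 4.28×138 + 11.81×113 = 304.14 + 2859.1 + 590.64 + 1334.53 = 5088.41
Index = 4234.25 / 5088.41 × 100 = 83.2136

83.2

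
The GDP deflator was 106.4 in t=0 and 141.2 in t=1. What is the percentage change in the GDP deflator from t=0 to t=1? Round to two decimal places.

Change = (141.2 − 106.4) / 106.4 × 100
       = 34.8 / 106.4 × 100 = 32.7068%

32.71%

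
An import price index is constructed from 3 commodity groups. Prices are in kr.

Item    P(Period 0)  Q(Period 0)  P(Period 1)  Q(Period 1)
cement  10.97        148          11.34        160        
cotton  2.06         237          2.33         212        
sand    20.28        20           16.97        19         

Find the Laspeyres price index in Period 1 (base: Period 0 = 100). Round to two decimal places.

102.09

Laspeyres price index uses base-period quantities as weights.
ΣP(Period 1)·Q(Period 0) = 11.34×148 + 2.33×237 + 16.97×20 = 1678.32 + 552.21 + 339.4 = 2569.93
ΣP(Period 0)·Q(Period 0) = 10.97×148 + 2.06×237 + 20.28×20 = 1623.56 + 488.22 + 405.6 = 2517.38
Index = 2569.93 / 2517.38 × 100 = 102.0875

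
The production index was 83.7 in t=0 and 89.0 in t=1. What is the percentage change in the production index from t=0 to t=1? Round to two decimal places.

6.33%

Change = (89.0 − 83.7) / 83.7 × 100
       = 5.3 / 83.7 × 100 = 6.3321%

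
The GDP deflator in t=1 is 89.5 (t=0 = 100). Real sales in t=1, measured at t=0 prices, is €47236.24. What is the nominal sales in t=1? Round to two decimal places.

Nominal = Real × (Index/100) = 47236.24 × (89.5/100)
        = 47236.24 × 0.895 = 42276.4348

42276.43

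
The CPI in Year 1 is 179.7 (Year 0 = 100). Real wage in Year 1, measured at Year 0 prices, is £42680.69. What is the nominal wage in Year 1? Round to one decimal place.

76697.2

Nominal = Real × (Index/100) = 42680.69 × (179.7/100)
        = 42680.69 × 1.797 = 76697.1999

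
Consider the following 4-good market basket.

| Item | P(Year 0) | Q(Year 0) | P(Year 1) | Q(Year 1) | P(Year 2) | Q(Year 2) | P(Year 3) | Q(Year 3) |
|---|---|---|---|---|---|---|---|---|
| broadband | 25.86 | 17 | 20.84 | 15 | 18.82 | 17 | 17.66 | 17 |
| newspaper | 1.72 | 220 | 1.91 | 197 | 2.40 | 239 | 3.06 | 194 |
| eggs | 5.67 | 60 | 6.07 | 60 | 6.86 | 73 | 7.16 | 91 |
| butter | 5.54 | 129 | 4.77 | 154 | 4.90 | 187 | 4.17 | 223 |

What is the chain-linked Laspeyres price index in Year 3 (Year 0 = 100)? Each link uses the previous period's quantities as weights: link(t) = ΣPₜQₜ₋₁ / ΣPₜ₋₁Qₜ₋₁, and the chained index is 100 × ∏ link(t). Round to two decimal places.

101.67

Link Year 0→Year 1:
ΣP(Year 1)Q(Year 0) = 20.84×17 + 1.91×220 + 6.07×60 + 4.77×129 = 354.28 + 420.2 + 364.2 + 615.33 = 1754.01
ΣP(Year 0)Q(Year 0) = 25.86×17 + 1.72×220 + 5.67×60 + 5.54×129 = 439.62 + 378.4 + 340.2 + 714.66 = 1872.88
link = 1754.01/1872.88 = 0.936531
Link Year 1→Year 2:
ΣP(Year 2)Q(Year 1) = 18.82×15 + 2.40×197 + 6.86×60 + 4.90×154 = 282.3 + 472.8 + 411.6 + 754.6 = 1921.3
ΣP(Year 1)Q(Year 1) = 20.84×15 + 1.91×197 + 6.07×60 + 4.77×154 = 312.6 + 376.27 + 364.2 + 734.58 = 1787.65
link = 1921.3/1787.65 = 1.074763
Link Year 2→Year 3:
ΣP(Year 3)Q(Year 2) = 17.66×17 + 3.06×239 + 7.16×73 + 4.17×187 = 300.22 + 731.34 + 522.68 + 779.79 = 2334.03
ΣP(Year 2)Q(Year 2) = 18.82×17 + 2.40×239 + 6.86×73 + 4.90×187 = 319.94 + 573.6 + 500.78 + 916.3 = 2310.62
link = 2334.03/2310.62 = 1.010131
Chained index = 100 × 0.936531 × 1.074763 × 1.010131 = 101.6747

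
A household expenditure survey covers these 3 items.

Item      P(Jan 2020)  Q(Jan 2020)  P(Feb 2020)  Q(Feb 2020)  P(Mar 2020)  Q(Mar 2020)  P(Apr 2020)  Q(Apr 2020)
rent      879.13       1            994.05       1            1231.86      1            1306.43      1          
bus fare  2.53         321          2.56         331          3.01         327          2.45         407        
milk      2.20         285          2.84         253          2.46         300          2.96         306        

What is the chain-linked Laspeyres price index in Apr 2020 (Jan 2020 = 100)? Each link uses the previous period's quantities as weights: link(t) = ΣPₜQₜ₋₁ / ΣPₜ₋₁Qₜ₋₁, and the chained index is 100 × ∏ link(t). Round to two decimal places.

Link Jan 2020→Feb 2020:
ΣP(Feb 2020)Q(Jan 2020) = 994.05×1 + 2.56×321 + 2.84×285 = 994.05 + 821.76 + 809.4 = 2625.21
ΣP(Jan 2020)Q(Jan 2020) = 879.13×1 + 2.53×321 + 2.20×285 = 879.13 + 812.13 + 627 = 2318.26
link = 2625.21/2318.26 = 1.132405
Link Feb 2020→Mar 2020:
ΣP(Mar 2020)Q(Feb 2020) = 1231.86×1 + 3.01×331 + 2.46×253 = 1231.86 + 996.31 + 622.38 = 2850.55
ΣP(Feb 2020)Q(Feb 2020) = 994.05×1 + 2.56×331 + 2.84×253 = 994.05 + 847.36 + 718.52 = 2559.93
link = 2850.55/2559.93 = 1.113527
Link Mar 2020→Apr 2020:
ΣP(Apr 2020)Q(Mar 2020) = 1306.43×1 + 2.45×327 + 2.96×300 = 1306.43 + 801.15 + 888 = 2995.58
ΣP(Mar 2020)Q(Mar 2020) = 1231.86×1 + 3.01×327 + 2.46×300 = 1231.86 + 984.27 + 738 = 2954.13
link = 2995.58/2954.13 = 1.014031
Chained index = 100 × 1.132405 × 1.113527 × 1.014031 = 127.8656

127.87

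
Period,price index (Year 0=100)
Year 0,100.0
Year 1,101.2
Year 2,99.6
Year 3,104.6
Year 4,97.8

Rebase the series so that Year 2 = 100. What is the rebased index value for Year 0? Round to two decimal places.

Rebased(Year 0) = 100.0 / 99.6 × 100 = 100.4016

100.40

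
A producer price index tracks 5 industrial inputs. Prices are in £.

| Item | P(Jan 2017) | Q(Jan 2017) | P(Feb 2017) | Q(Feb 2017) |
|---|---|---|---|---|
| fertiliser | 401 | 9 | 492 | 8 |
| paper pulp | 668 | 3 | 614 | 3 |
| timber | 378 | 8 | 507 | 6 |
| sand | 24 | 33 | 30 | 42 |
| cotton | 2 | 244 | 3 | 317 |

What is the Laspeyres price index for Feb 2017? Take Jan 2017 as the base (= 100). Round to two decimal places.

Laspeyres price index uses base-period quantities as weights.
ΣP(Feb 2017)·Q(Jan 2017) = 492×9 + 614×3 + 507×8 + 30×33 + 3×244 = 4428 + 1842 + 4056 + 990 + 732 = 12048
ΣP(Jan 2017)·Q(Jan 2017) = 401×9 + 668×3 + 378×8 + 24×33 + 2×244 = 3609 + 2004 + 3024 + 792 + 488 = 9917
Index = 12048 / 9917 × 100 = 121.4884

121.49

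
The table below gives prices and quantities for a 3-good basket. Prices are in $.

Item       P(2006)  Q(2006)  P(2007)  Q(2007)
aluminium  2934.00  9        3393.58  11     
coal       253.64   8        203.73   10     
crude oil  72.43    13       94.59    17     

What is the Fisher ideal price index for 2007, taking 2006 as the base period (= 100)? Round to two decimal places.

Laspeyres component (base-period weights):
ΣP(2007)Q(2006) = 3393.58×9 + 203.73×8 + 94.59×13 = 30542.22 + 1629.84 + 1229.67 = 33401.73
ΣP(2006)Q(2006) = 2934.00×9 + 253.64×8 + 72.43×13 = 26406 + 2029.12 + 941.59 = 29376.71
L = 33401.73 / 29376.71 × 100 = 113.7014
Paasche component (current-period weights):
ΣP(2007)Q(2007) = 3393.58×11 + 203.73×10 + 94.59×17 = 37329.38 + 2037.3 + 1608.03 = 40974.71
ΣP(2006)Q(2007) = 2934.00×11 + 253.64×10 + 72.43×17 = 32274 + 2536.4 + 1231.31 = 36041.71
P = 40974.71 / 36041.71 × 100 = 113.6869
Fisher = √(L × P) = √(113.7014 × 113.6869) = 113.6942

113.69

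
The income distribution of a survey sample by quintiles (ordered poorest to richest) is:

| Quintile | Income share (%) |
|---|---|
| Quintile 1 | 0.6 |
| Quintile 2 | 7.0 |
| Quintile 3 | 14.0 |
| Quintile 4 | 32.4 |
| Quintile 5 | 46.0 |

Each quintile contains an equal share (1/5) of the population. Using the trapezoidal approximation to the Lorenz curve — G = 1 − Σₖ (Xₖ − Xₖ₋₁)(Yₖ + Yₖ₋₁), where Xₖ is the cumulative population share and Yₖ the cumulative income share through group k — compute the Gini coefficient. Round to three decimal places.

Cumulative income shares Yₖ: 0.0060, 0.0760, 0.2160, 0.5400, 1.0000
Σ (Xₖ−Xₖ₋₁)(Yₖ+Yₖ₋₁) = (1/5)(0.0060+0.0000) + (1/5)(0.0760+0.0060) + (1/5)(0.2160+0.0760) + (1/5)(0.5400+0.2160) + (1/5)(1.0000+0.5400)
  = 0.0012 + 0.0164 + 0.0584 + 0.1512 + 0.3080 = 0.5352
G = 1 − 0.5352 = 0.4648

0.465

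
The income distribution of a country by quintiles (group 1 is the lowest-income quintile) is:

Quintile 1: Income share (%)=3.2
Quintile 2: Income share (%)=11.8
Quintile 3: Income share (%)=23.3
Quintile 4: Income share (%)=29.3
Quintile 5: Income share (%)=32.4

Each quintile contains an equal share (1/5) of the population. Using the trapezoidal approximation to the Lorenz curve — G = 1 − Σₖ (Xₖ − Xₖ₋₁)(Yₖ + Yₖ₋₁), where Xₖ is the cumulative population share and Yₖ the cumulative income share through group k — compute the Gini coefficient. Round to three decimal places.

Cumulative income shares Yₖ: 0.0320, 0.1500, 0.3830, 0.6760, 1.0000
Σ (Xₖ−Xₖ₋₁)(Yₖ+Yₖ₋₁) = (1/5)(0.0320+0.0000) + (1/5)(0.1500+0.0320) + (1/5)(0.3830+0.1500) + (1/5)(0.6760+0.3830) + (1/5)(1.0000+0.6760)
  = 0.0064 + 0.0364 + 0.1066 + 0.2118 + 0.3352 = 0.6964
G = 1 − 0.6964 = 0.3036

0.304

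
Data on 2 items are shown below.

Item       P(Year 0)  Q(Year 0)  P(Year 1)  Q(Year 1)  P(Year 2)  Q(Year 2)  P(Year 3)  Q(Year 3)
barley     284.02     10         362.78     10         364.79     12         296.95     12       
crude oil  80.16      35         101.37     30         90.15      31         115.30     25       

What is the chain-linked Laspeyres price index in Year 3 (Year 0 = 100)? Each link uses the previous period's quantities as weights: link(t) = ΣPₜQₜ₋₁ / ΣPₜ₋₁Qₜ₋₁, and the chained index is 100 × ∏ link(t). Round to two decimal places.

120.49

Link Year 0→Year 1:
ΣP(Year 1)Q(Year 0) = 362.78×10 + 101.37×35 = 3627.8 + 3547.95 = 7175.75
ΣP(Year 0)Q(Year 0) = 284.02×10 + 80.16×35 = 2840.2 + 2805.6 = 5645.8
link = 7175.75/5645.8 = 1.270989
Link Year 1→Year 2:
ΣP(Year 2)Q(Year 1) = 364.79×10 + 90.15×30 = 3647.9 + 2704.5 = 6352.4
ΣP(Year 1)Q(Year 1) = 362.78×10 + 101.37×30 = 3627.8 + 3041.1 = 6668.9
link = 6352.4/6668.9 = 0.952541
Link Year 2→Year 3:
ΣP(Year 3)Q(Year 2) = 296.95×12 + 115.30×31 = 3563.4 + 3574.3 = 7137.7
ΣP(Year 2)Q(Year 2) = 364.79×12 + 90.15×31 = 4377.48 + 2794.65 = 7172.13
link = 7137.7/7172.13 = 0.995199
Chained index = 100 × 1.270989 × 0.952541 × 0.995199 = 120.4857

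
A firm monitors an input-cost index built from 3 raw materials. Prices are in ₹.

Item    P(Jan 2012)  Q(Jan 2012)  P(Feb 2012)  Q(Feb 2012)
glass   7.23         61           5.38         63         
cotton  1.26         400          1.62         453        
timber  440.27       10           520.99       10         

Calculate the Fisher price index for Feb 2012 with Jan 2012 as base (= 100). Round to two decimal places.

115.70

Laspeyres component (base-period weights):
ΣP(Feb 2012)Q(Jan 2012) = 5.38×61 + 1.62×400 + 520.99×10 = 328.18 + 648 + 5209.9 = 6186.08
ΣP(Jan 2012)Q(Jan 2012) = 7.23×61 + 1.26×400 + 440.27×10 = 441.03 + 504 + 4402.7 = 5347.73
L = 6186.08 / 5347.73 × 100 = 115.6767
Paasche component (current-period weights):
ΣP(Feb 2012)Q(Feb 2012) = 5.38×63 + 1.62×453 + 520.99×10 = 338.94 + 733.86 + 5209.9 = 6282.7
ΣP(Jan 2012)Q(Feb 2012) = 7.23×63 + 1.26×453 + 440.27×10 = 455.49 + 570.78 + 4402.7 = 5428.97
P = 6282.7 / 5428.97 × 100 = 115.7255
Fisher = √(L × P) = √(115.6767 × 115.7255) = 115.7011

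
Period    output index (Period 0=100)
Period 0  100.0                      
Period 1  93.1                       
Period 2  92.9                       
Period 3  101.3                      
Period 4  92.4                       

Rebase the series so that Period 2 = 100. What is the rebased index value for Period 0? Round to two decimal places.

107.64

Rebased(Period 0) = 100.0 / 92.9 × 100 = 107.6426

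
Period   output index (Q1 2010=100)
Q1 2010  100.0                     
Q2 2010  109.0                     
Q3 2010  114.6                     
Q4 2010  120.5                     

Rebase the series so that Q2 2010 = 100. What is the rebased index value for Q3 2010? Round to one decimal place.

105.1

Rebased(Q3 2010) = 114.6 / 109.0 × 100 = 105.1376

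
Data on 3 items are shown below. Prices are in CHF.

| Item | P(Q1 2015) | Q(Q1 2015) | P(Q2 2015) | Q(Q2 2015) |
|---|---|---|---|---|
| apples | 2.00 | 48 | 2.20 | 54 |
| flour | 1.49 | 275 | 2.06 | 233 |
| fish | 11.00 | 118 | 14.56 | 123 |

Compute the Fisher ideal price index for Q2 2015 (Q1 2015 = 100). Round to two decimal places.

132.34

Laspeyres component (base-period weights):
ΣP(Q2 2015)Q(Q1 2015) = 2.20×48 + 2.06×275 + 14.56×118 = 105.6 + 566.5 + 1718.08 = 2390.18
ΣP(Q1 2015)Q(Q1 2015) = 2.00×48 + 1.49×275 + 11.00×118 = 96 + 409.75 + 1298 = 1803.75
L = 2390.18 / 1803.75 × 100 = 132.5117
Paasche component (current-period weights):
ΣP(Q2 2015)Q(Q2 2015) = 2.20×54 + 2.06×233 + 14.56×123 = 118.8 + 479.98 + 1790.88 = 2389.66
ΣP(Q1 2015)Q(Q2 2015) = 2.00×54 + 1.49×233 + 11.00×123 = 108 + 347.17 + 1353 = 1808.17
P = 2389.66 / 1808.17 × 100 = 132.1590
Fisher = √(L × P) = √(132.5117 × 132.1590) = 132.3353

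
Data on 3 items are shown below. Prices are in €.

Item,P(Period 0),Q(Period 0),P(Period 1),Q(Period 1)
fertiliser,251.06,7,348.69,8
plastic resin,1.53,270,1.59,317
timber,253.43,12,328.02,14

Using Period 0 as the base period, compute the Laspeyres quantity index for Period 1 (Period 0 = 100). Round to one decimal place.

Laspeyres quantity index uses base-period prices as weights.
ΣP(Period 0)·Q(Period 1) = 251.06×8 + 1.53×317 + 253.43×14 = 2008.48 + 485.01 + 3548.02 = 6041.51
ΣP(Period 0)·Q(Period 0) = 251.06×7 + 1.53×270 + 253.43×12 = 1757.42 + 413.1 + 3041.16 = 5211.68
Index = 6041.51 / 5211.68 × 100 = 115.9225

115.9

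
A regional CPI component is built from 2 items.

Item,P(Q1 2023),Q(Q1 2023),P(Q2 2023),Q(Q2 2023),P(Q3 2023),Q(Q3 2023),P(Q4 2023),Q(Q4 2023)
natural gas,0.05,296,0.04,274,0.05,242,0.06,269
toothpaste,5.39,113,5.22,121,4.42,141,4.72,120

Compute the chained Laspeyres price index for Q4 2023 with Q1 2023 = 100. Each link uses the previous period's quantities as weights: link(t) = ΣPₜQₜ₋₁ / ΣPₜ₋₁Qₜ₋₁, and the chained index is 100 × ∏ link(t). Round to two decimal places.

88.12

Link Q1 2023→Q2 2023:
ΣP(Q2 2023)Q(Q1 2023) = 0.04×296 + 5.22×113 = 11.84 + 589.86 = 601.7
ΣP(Q1 2023)Q(Q1 2023) = 0.05×296 + 5.39×113 = 14.8 + 609.07 = 623.87
link = 601.7/623.87 = 0.964464
Link Q2 2023→Q3 2023:
ΣP(Q3 2023)Q(Q2 2023) = 0.05×274 + 4.42×121 = 13.7 + 534.82 = 548.52
ΣP(Q2 2023)Q(Q2 2023) = 0.04×274 + 5.22×121 = 10.96 + 631.62 = 642.58
link = 548.52/642.58 = 0.853621
Link Q3 2023→Q4 2023:
ΣP(Q4 2023)Q(Q3 2023) = 0.06×242 + 4.72×141 = 14.52 + 665.52 = 680.04
ΣP(Q3 2023)Q(Q3 2023) = 0.05×242 + 4.42×141 = 12.1 + 623.22 = 635.32
link = 680.04/635.32 = 1.070390
Chained index = 100 × 0.964464 × 0.853621 × 1.070390 = 88.1238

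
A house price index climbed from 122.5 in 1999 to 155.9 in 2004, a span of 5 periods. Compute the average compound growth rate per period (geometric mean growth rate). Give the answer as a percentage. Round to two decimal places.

4.94%

Growth factor = (155.9/122.5)^(1/5) = (1.272653)^(1/5) = 1.049402
Growth rate = 1.049402 − 1 = 0.049402 = 4.9402%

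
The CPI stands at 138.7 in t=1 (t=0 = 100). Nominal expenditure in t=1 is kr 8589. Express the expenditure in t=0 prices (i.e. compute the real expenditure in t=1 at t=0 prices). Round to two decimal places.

Real = Nominal ÷ (Index/100) = 8589 ÷ (138.7/100)
     = 8589 ÷ 1.387 = 6192.5018

6192.50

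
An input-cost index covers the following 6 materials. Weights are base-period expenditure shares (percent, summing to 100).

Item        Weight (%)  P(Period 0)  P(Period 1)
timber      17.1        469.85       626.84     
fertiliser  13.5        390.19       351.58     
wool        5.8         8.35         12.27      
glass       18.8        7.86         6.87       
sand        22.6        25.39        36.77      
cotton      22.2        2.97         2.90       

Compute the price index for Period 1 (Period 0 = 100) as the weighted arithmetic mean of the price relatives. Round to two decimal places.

timber: 17.1 × (626.84/469.85) = 17.1 × 1.334128 = 22.8136
fertiliser: 13.5 × (351.58/390.19) = 13.5 × 0.901048 = 12.1642
wool: 5.8 × (12.27/8.35) = 5.8 × 1.469461 = 8.5229
glass: 18.8 × (6.87/7.86) = 18.8 × 0.874046 = 16.4321
sand: 22.6 × (36.77/25.39) = 22.6 × 1.448208 = 32.7295
cotton: 22.2 × (2.90/2.97) = 22.2 × 0.976431 = 21.6768
Index = Σ wᵢ·(p₁ᵢ/p₀ᵢ) = 22.8136 + 12.1642 + 8.5229 + 16.4321 + 32.7295 + 21.6768 = 114.3389

114.34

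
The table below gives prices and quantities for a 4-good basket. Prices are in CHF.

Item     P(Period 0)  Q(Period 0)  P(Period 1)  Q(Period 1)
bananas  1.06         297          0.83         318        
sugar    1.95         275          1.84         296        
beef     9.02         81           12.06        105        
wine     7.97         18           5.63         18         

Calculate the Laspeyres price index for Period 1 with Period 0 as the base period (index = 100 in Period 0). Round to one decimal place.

Laspeyres price index uses base-period quantities as weights.
ΣP(Period 1)·Q(Period 0) = 0.83×297 + 1.84×275 + 12.06×81 + 5.63×18 = 246.51 + 506 + 976.86 + 101.34 = 1830.71
ΣP(Period 0)·Q(Period 0) = 1.06×297 + 1.95×275 + 9.02×81 + 7.97×18 = 314.82 + 536.25 + 730.62 + 143.46 = 1725.15
Index = 1830.71 / 1725.15 × 100 = 106.1189

106.1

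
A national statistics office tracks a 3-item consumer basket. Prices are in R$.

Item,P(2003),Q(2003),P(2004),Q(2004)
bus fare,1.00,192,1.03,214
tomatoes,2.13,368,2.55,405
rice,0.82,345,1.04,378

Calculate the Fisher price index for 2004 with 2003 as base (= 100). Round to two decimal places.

118.75

Laspeyres component (base-period weights):
ΣP(2004)Q(2003) = 1.03×192 + 2.55×368 + 1.04×345 = 197.76 + 938.4 + 358.8 = 1494.96
ΣP(2003)Q(2003) = 1.00×192 + 2.13×368 + 0.82×345 = 192 + 783.84 + 282.9 = 1258.74
L = 1494.96 / 1258.74 × 100 = 118.7664
Paasche component (current-period weights):
ΣP(2004)Q(2004) = 1.03×214 + 2.55×405 + 1.04×378 = 220.42 + 1032.75 + 393.12 = 1646.29
ΣP(2003)Q(2004) = 1.00×214 + 2.13×405 + 0.82×378 = 214 + 862.65 + 309.96 = 1386.61
P = 1646.29 / 1386.61 × 100 = 118.7277
Fisher = √(L × P) = √(118.7664 × 118.7277) = 118.7470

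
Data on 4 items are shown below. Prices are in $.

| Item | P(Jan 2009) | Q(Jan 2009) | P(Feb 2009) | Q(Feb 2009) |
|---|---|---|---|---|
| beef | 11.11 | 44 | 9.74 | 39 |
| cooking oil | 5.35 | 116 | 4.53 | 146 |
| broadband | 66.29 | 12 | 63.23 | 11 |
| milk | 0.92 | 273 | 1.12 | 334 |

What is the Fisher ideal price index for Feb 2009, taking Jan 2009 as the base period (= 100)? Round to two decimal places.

Laspeyres component (base-period weights):
ΣP(Feb 2009)Q(Jan 2009) = 9.74×44 + 4.53×116 + 63.23×12 + 1.12×273 = 428.56 + 525.48 + 758.76 + 305.76 = 2018.56
ΣP(Jan 2009)Q(Jan 2009) = 11.11×44 + 5.35×116 + 66.29×12 + 0.92×273 = 488.84 + 620.6 + 795.48 + 251.16 = 2156.08
L = 2018.56 / 2156.08 × 100 = 93.6218
Paasche component (current-period weights):
ΣP(Feb 2009)Q(Feb 2009) = 9.74×39 + 4.53×146 + 63.23×11 + 1.12×334 = 379.86 + 661.38 + 695.53 + 374.08 = 2110.85
ΣP(Jan 2009)Q(Feb 2009) = 11.11×39 + 5.35×146 + 66.29×11 + 0.92×334 = 433.29 + 781.1 + 729.19 + 307.28 = 2250.86
P = 2110.85 / 2250.86 × 100 = 93.7797
Fisher = √(L × P) = √(93.6218 × 93.7797) = 93.7007

93.70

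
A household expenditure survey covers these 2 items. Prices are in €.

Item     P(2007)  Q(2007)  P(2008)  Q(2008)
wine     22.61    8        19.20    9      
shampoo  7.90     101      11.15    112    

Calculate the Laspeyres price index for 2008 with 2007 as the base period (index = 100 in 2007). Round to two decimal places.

130.75

Laspeyres price index uses base-period quantities as weights.
ΣP(2008)·Q(2007) = 19.20×8 + 11.15×101 = 153.6 + 1126.15 = 1279.75
ΣP(2007)·Q(2007) = 22.61×8 + 7.90×101 = 180.88 + 797.9 = 978.78
Index = 1279.75 / 978.78 × 100 = 130.7495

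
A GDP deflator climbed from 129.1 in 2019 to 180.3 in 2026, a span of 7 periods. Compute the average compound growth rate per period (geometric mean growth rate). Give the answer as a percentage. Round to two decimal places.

Growth factor = (180.3/129.1)^(1/7) = (1.396592)^(1/7) = 1.048876
Growth rate = 1.048876 − 1 = 0.048876 = 4.8876%

4.89%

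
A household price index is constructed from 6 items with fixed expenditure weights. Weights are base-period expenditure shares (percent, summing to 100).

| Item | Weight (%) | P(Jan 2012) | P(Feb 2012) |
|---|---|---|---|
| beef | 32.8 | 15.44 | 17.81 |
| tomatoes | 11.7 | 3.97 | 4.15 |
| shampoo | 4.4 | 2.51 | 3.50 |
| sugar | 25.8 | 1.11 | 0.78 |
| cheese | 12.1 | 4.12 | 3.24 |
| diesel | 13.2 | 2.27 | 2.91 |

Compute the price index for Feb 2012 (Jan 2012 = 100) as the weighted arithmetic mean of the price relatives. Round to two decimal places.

beef: 32.8 × (17.81/15.44) = 32.8 × 1.153497 = 37.8347
tomatoes: 11.7 × (4.15/3.97) = 11.7 × 1.045340 = 12.2305
shampoo: 4.4 × (3.50/2.51) = 4.4 × 1.394422 = 6.1355
sugar: 25.8 × (0.78/1.11) = 25.8 × 0.702703 = 18.1297
cheese: 12.1 × (3.24/4.12) = 12.1 × 0.786408 = 9.5155
diesel: 13.2 × (2.91/2.27) = 13.2 × 1.281938 = 16.9216
Index = Σ wᵢ·(p₁ᵢ/p₀ᵢ) = 37.8347 + 12.2305 + 6.1355 + 18.1297 + 9.5155 + 16.9216 = 100.7675

100.77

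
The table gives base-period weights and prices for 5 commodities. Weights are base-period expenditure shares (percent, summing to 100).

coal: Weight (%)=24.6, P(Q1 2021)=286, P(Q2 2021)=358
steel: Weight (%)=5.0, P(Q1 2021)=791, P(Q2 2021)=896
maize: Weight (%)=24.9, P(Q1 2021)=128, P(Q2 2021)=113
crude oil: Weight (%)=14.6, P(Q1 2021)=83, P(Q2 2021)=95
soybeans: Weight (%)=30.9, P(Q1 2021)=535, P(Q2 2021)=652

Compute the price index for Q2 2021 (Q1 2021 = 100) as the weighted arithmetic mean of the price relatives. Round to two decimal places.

112.81

coal: 24.6 × (358/286) = 24.6 × 1.251748 = 30.7930
steel: 5.0 × (896/791) = 5.0 × 1.132743 = 5.6637
maize: 24.9 × (113/128) = 24.9 × 0.882812 = 21.9820
crude oil: 14.6 × (95/83) = 14.6 × 1.144578 = 16.7108
soybeans: 30.9 × (652/535) = 30.9 × 1.218692 = 37.6576
Index = Σ wᵢ·(p₁ᵢ/p₀ᵢ) = 30.7930 + 5.6637 + 21.9820 + 16.7108 + 37.6576 = 112.8072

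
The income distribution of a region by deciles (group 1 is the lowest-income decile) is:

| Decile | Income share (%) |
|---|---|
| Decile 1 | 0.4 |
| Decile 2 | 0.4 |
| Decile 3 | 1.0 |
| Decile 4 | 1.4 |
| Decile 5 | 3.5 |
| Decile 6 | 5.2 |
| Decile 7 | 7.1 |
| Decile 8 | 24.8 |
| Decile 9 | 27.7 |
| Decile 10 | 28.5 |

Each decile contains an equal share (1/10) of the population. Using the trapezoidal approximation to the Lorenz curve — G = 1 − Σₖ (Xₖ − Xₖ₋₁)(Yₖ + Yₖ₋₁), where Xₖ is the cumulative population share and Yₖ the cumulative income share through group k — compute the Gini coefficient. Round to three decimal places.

0.582

Cumulative income shares Yₖ: 0.0040, 0.0080, 0.0180, 0.0320, 0.0670, 0.1190, 0.1900, 0.4380, 0.7150, 1.0000
Σ (Xₖ−Xₖ₋₁)(Yₖ+Yₖ₋₁) = (1/10)(0.0040+0.0000) + (1/10)(0.0080+0.0040) + (1/10)(0.0180+0.0080) + (1/10)(0.0320+0.0180) + (1/10)(0.0670+0.0320) + (1/10)(0.1190+0.0670) + (1/10)(0.1900+0.1190) + (1/10)(0.4380+0.1900) + (1/10)(0.7150+0.4380) + (1/10)(1.0000+0.7150)
  = 0.0004 + 0.0012 + 0.0026 + 0.0050 + 0.0099 + 0.0186 + 0.0309 + 0.0628 + 0.1153 + 0.1715 = 0.4182
G = 1 − 0.4182 = 0.5818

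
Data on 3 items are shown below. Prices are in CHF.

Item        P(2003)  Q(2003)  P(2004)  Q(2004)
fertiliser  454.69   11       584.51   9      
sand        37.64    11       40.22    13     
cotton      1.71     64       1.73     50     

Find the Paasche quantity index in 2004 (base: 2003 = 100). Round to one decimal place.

84.1

Paasche quantity index uses current-period prices as weights.
ΣP(2004)·Q(2004) = 584.51×9 + 40.22×13 + 1.73×50 = 5260.59 + 522.86 + 86.5 = 5869.95
ΣP(2004)·Q(2003) = 584.51×11 + 40.22×11 + 1.73×64 = 6429.61 + 442.42 + 110.72 = 6982.75
Index = 5869.95 / 6982.75 × 100 = 84.0636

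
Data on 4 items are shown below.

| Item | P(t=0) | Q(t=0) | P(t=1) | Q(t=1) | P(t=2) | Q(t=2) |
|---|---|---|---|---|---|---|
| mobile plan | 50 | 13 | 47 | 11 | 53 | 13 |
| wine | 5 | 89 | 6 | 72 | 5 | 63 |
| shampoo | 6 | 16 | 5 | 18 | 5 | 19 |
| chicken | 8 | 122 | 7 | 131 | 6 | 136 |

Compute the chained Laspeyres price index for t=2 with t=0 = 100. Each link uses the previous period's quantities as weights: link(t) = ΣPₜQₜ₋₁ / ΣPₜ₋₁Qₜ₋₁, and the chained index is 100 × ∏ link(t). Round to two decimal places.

89.22

Link t=0→t=1:
ΣP(t=1)Q(t=0) = 47×13 + 6×89 + 5×16 + 7×122 = 611 + 534 + 80 + 854 = 2079
ΣP(t=0)Q(t=0) = 50×13 + 5×89 + 6×16 + 8×122 = 650 + 445 + 96 + 976 = 2167
link = 2079/2167 = 0.959391
Link t=1→t=2:
ΣP(t=2)Q(t=1) = 53×11 + 5×72 + 5×18 + 6×131 = 583 + 360 + 90 + 786 = 1819
ΣP(t=1)Q(t=1) = 47×11 + 6×72 + 5×18 + 7×131 = 517 + 432 + 90 + 917 = 1956
link = 1819/1956 = 0.929959
Chained index = 100 × 0.959391 × 0.929959 = 89.2194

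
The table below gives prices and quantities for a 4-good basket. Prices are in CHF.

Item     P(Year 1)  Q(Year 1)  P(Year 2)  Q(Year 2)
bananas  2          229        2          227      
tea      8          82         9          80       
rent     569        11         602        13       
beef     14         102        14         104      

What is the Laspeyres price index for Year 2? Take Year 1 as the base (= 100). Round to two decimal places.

105.06

Laspeyres price index uses base-period quantities as weights.
ΣP(Year 2)·Q(Year 1) = 2×229 + 9×82 + 602×11 + 14×102 = 458 + 738 + 6622 + 1428 = 9246
ΣP(Year 1)·Q(Year 1) = 2×229 + 8×82 + 569×11 + 14×102 = 458 + 656 + 6259 + 1428 = 8801
Index = 9246 / 8801 × 100 = 105.0562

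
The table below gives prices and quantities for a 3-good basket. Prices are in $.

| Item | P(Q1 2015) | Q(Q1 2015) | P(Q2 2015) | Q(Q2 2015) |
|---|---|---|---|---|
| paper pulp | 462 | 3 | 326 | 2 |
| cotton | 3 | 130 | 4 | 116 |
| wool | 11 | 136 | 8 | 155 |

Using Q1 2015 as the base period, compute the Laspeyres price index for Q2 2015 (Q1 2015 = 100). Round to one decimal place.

Laspeyres price index uses base-period quantities as weights.
ΣP(Q2 2015)·Q(Q1 2015) = 326×3 + 4×130 + 8×136 = 978 + 520 + 1088 = 2586
ΣP(Q1 2015)·Q(Q1 2015) = 462×3 + 3×130 + 11×136 = 1386 + 390 + 1496 = 3272
Index = 2586 / 3272 × 100 = 79.0342

79.0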